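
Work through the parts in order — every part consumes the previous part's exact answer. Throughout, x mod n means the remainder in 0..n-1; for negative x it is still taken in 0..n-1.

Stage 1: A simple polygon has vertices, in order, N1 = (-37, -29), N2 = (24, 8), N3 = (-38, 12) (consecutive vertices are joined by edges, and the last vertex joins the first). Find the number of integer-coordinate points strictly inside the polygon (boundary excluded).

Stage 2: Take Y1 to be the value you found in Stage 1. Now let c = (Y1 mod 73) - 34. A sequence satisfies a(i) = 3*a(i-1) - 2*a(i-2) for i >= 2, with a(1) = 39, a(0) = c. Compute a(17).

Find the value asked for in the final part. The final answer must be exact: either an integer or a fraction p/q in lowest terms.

6029259

Stage 1: cross terms: (-37*8 - 24*-29)=400, (24*12 - -38*8)=592, (-38*-29 - -37*12)=1546; twice the area = |2538| = 2538; area = 1269; boundary points = 1 + 2 + 1 = 4; strictly interior points = area - boundary/2 + 1 = 1268; answer 1268
Stage 2: Y1 = 1268; c = -7; a(2) = 3*(39) - 2*(-7) = 131; iterating: a(2)=131, a(3)=315, a(4)=683, a(5)=1419, a(6)=2891, a(7)=5835, a(8)=11723, a(9)=23499, a(10)=47051, a(11)=94155, a(12)=188363, a(13)=376779, a(14)=753611, a(15)=1507275, a(16)=3014603, a(17)=6029259; answer 6029259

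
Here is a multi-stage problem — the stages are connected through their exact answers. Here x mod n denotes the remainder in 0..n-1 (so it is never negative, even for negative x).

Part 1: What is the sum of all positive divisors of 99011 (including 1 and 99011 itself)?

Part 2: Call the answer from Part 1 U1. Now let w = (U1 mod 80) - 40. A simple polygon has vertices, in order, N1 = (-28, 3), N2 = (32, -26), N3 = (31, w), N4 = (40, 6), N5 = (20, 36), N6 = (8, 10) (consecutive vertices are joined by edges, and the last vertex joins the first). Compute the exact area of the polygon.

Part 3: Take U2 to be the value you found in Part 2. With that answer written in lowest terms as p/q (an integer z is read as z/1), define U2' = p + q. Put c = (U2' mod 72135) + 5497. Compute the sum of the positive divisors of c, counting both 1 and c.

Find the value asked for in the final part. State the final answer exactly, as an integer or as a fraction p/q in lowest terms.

10716

Part 1: 99011 = 11 * 9001; sigma = (1 + 11) * (1 + 9001) = 12 * 9002 = 108024; answer 108024
Part 2: U1 = 108024; w = -16; cross terms: (-28*-26 - 32*3)=632, (32*-16 - 31*-26)=294, (31*6 - 40*-16)=826, (40*36 - 20*6)=1320, (20*10 - 8*36)=-88, (8*3 - -28*10)=304; twice the area = |3288| = 3288; area = 1644; answer 1644
Part 3: U2 = 1644; threaded value p + q = 1645; c = 7142; 7142 = 2 * 3571; sigma = (1 + 2) * (1 + 3571) = 3 * 3572 = 10716; answer 10716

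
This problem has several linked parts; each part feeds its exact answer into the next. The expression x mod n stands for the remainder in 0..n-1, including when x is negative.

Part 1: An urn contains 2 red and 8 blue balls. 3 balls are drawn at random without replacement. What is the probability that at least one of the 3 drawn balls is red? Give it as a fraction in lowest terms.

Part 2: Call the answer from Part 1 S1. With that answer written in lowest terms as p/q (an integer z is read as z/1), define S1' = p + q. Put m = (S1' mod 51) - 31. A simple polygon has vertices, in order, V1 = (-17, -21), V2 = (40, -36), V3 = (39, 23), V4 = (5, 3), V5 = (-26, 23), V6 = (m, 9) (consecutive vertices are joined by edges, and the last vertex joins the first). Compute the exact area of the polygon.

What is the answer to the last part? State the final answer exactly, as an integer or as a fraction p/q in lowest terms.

2121

Part 1: total draws C(10,3) = 120; complement C(8,3) = 56; favorable 120 - 56 = 64; P = 8/15; answer 8/15
Part 2: S1 = 8/15; threaded value p + q = 23; m = -8; cross terms: (-17*-36 - 40*-21)=1452, (40*23 - 39*-36)=2324, (39*3 - 5*23)=2, (5*23 - -26*3)=193, (-26*9 - -8*23)=-50, (-8*-21 - -17*9)=321; twice the area = |4242| = 4242; area = 2121; answer 2121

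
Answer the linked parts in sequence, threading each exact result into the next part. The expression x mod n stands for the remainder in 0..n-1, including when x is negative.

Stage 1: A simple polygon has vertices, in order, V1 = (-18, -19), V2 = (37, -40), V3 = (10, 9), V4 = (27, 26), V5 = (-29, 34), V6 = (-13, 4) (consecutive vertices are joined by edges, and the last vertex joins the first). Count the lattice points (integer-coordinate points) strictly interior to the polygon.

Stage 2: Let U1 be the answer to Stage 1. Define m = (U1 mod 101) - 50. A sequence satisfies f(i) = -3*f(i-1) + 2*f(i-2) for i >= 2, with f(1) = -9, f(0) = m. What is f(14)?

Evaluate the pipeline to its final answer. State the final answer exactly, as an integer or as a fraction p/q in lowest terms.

-179716735

Stage 1: cross terms: (-18*-40 - 37*-19)=1423, (37*9 - 10*-40)=733, (10*26 - 27*9)=17, (27*34 - -29*26)=1672, (-29*4 - -13*34)=326, (-13*-19 - -18*4)=319; twice the area = |4490| = 4490; area = 2245; boundary points = 1 + 1 + 17 + 8 + 2 + 1 = 30; strictly interior points = area - boundary/2 + 1 = 2231; answer 2231
Stage 2: U1 = 2231; m = -41; f(2) = -3*(-9) + 2*(-41) = -55; iterating: f(2)=-55, f(3)=147, f(4)=-551, f(5)=1947, f(6)=-6943, f(7)=24723, f(8)=-88055, f(9)=313611, f(10)=-1116943, f(11)=3978051, f(12)=-14168039, f(13)=50460219, f(14)=-179716735; answer -179716735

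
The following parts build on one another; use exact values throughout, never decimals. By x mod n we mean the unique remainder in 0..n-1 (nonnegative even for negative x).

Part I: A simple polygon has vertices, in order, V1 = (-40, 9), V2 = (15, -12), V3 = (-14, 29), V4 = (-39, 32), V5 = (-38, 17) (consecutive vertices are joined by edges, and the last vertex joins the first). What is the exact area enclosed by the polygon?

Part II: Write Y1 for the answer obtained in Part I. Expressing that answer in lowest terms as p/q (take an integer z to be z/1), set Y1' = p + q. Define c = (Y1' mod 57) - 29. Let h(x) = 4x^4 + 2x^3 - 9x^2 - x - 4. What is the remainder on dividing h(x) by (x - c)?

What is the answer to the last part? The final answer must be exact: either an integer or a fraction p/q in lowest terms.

Part I: cross terms: (-40*-12 - 15*9)=345, (15*29 - -14*-12)=267, (-14*32 - -39*29)=683, (-39*17 - -38*32)=553, (-38*9 - -40*17)=338; twice the area = |2186| = 2186; area = 1093; answer 1093
Part II: Y1 = 1093; threaded value p + q = 1094; c = -18; remainder = value at the root: 4*(-18)^4 + 2*(-18)^3 - 9*(-18)^2 - 1*(-18)^1 - 4 = (419904) + (-11664) + (-2916) + (18) + (-4) = 405338; answer 405338

405338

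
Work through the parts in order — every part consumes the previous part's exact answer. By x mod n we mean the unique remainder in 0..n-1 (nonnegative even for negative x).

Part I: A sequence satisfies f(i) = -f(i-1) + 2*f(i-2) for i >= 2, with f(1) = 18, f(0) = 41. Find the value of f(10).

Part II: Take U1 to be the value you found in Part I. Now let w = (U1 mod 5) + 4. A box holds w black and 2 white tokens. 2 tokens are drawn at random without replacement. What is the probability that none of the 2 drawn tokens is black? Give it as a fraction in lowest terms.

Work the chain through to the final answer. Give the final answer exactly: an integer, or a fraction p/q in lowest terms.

Part I: f(2) = -1*(18) + 2*(41) = 64; iterating: f(2)=64, f(3)=-28, f(4)=156, f(5)=-212, f(6)=524, f(7)=-948, f(8)=1996, f(9)=-3892, f(10)=7884; answer 7884
Part II: U1 = 7884; w = 8; total draws C(10,2) = 45; favorable C(2,2) = 1; P = 1/45; answer 1/45

1/45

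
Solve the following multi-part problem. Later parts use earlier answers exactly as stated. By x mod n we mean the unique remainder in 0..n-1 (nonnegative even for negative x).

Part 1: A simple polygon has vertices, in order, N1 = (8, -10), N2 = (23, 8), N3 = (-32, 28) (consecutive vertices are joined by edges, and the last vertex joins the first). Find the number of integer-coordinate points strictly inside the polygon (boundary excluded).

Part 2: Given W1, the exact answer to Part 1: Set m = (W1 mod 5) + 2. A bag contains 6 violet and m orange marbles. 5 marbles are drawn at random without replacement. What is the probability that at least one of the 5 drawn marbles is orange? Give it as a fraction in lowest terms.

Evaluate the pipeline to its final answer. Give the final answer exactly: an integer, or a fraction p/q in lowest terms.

20/21

Part 1: cross terms: (8*8 - 23*-10)=294, (23*28 - -32*8)=900, (-32*-10 - 8*28)=96; twice the area = |1290| = 1290; area = 645; boundary points = 3 + 5 + 2 = 10; strictly interior points = area - boundary/2 + 1 = 641; answer 641
Part 2: W1 = 641; m = 3; total draws C(9,5) = 126; complement C(6,5) = 6; favorable 126 - 6 = 120; P = 20/21; answer 20/21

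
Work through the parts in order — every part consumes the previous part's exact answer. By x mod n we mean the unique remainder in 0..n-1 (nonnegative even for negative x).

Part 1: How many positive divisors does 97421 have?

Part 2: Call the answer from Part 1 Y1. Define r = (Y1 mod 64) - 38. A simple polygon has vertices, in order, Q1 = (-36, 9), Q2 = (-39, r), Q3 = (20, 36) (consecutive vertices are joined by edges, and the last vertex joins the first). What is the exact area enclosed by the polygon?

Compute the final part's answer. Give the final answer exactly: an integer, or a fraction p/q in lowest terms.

Part 1: 97421 = 37 * 2633; number of divisors = (1+1) * (1+1) = 4; answer 4
Part 2: Y1 = 4; r = -34; cross terms: (-36*-34 - -39*9)=1575, (-39*36 - 20*-34)=-724, (20*9 - -36*36)=1476; twice the area = |2327| = 2327; area = 2327/2; answer 2327/2

2327/2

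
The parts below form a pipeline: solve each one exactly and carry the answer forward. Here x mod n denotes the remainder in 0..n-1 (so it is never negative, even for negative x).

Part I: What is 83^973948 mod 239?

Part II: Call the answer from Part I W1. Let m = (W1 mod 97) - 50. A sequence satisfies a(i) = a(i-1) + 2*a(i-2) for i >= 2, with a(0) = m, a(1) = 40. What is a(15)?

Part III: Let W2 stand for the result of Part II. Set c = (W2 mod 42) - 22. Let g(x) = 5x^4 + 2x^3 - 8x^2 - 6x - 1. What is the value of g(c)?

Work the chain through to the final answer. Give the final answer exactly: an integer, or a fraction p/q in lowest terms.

Part I: squarings mod 239: 83^1=83, 83^2=197, 83^4=91, 83^8=155, 83^16=125, 83^32=90, 83^64=213, 83^128=198, 83^256=8, 83^512=64, 83^1024=33, 83^2048=133, 83^4096=3, 83^8192=9, 83^16384=81, 83^32768=108, 83^65536=192, 83^131072=58, 83^262144=18, 83^524288=85; 83^973948 = 83^4 * 83^8 * 83^16 * 83^32 * 83^64 * 83^1024 * 83^2048 * 83^4096 * 83^16384 * 83^32768 * 83^131072 * 83^262144 * 83^524288 = 113 (mod 239); answer 113
Part II: W1 = 113; m = -34; a(2) = 1*(40) + 2*(-34) = -28; iterating: a(2)=-28, a(3)=52, a(4)=-4, a(5)=100, a(6)=92, a(7)=292, a(8)=476, a(9)=1060, a(10)=2012, a(11)=4132, a(12)=8156, a(13)=16420, a(14)=32732, a(15)=65572; answer 65572
Part III: W2 = 65572; c = -12; 5*(-12)^4 + 2*(-12)^3 - 8*(-12)^2 - 6*(-12)^1 - 1 = (103680) + (-3456) + (-1152) + (72) + (-1) = 99143; answer 99143

99143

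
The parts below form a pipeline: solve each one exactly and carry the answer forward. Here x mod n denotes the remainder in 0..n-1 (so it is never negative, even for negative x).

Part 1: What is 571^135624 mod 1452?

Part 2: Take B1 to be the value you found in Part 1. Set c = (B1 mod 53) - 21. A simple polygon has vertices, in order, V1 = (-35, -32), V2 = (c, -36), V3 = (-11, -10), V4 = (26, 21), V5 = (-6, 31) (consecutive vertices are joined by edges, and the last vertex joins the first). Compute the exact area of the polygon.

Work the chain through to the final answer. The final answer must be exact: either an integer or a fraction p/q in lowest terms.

1892

Part 1: squarings mod 1452: 571^1=571, 571^2=793, 571^4=133, 571^8=265, 571^16=529, 571^32=1057, 571^64=661, 571^128=1321, 571^256=1189, 571^512=925, 571^1024=397, 571^2048=793, 571^4096=133, 571^8192=265, 571^16384=529, 571^32768=1057, 571^65536=661, 571^131072=1321; 571^135624 = 571^8 * 571^64 * 571^128 * 571^256 * 571^4096 * 571^131072 = 529 (mod 1452); answer 529
Part 2: B1 = 529; c = 31; cross terms: (-35*-36 - 31*-32)=2252, (31*-10 - -11*-36)=-706, (-11*21 - 26*-10)=29, (26*31 - -6*21)=932, (-6*-32 - -35*31)=1277; twice the area = |3784| = 3784; area = 1892; answer 1892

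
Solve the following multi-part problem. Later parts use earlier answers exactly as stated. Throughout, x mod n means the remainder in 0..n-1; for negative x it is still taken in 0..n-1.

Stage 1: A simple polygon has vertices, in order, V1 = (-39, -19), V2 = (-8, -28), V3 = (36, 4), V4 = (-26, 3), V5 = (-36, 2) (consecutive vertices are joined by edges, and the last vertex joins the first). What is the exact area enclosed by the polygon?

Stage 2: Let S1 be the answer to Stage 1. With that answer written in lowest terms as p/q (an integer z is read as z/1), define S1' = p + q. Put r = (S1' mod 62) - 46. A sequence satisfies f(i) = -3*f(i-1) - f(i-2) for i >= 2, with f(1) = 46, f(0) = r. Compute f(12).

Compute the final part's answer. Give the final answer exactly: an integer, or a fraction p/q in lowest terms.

Stage 1: cross terms: (-39*-28 - -8*-19)=940, (-8*4 - 36*-28)=976, (36*3 - -26*4)=212, (-26*2 - -36*3)=56, (-36*-19 - -39*2)=762; twice the area = |2946| = 2946; area = 1473; answer 1473
Stage 2: S1 = 1473; threaded value p + q = 1474; r = 2; f(2) = -3*(46) - 1*(2) = -140; iterating: f(2)=-140, f(3)=374, f(4)=-982, f(5)=2572, f(6)=-6734, f(7)=17630, f(8)=-46156, f(9)=120838, f(10)=-316358, f(11)=828236, f(12)=-2168350; answer -2168350

-2168350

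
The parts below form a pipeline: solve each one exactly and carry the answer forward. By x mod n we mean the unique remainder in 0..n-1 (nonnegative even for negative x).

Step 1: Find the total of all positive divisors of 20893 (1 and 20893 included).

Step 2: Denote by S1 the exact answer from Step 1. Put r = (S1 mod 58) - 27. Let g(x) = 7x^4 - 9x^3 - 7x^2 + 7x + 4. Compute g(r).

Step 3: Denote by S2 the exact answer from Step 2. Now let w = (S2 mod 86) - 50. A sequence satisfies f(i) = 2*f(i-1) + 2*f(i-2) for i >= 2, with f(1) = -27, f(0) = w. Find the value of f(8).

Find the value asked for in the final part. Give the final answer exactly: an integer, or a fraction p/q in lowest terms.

Step 1: 20893 = 17 * 1229; sigma = (1 + 17) * (1 + 1229) = 18 * 1230 = 22140; answer 22140
Step 2: S1 = 22140; r = 15; 7*(15)^4 - 9*(15)^3 - 7*(15)^2 + 7*(15)^1 + 4 = (354375) + (-30375) + (-1575) + (105) + (4) = 322534; answer 322534
Step 3: S2 = 322534; w = -16; f(2) = 2*(-27) + 2*(-16) = -86; iterating: f(2)=-86, f(3)=-226, f(4)=-624, f(5)=-1700, f(6)=-4648, f(7)=-12696, f(8)=-34688; answer -34688

-34688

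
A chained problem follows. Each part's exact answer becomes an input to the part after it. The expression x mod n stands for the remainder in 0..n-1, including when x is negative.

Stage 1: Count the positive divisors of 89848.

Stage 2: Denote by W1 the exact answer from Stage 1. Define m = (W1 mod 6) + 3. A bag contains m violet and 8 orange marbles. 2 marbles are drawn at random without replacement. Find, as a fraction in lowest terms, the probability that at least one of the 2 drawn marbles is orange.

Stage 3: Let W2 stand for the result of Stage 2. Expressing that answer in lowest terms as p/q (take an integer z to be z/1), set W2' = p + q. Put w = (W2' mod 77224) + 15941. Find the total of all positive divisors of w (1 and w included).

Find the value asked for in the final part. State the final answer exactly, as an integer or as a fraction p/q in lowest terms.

Stage 1: 89848 = 2^3 * 11 * 1021; number of divisors = (3+1) * (1+1) * (1+1) = 16; answer 16
Stage 2: W1 = 16; m = 7; total draws C(15,2) = 105; complement C(7,2) = 21; favorable 105 - 21 = 84; P = 4/5; answer 4/5
Stage 3: W2 = 4/5; threaded value p + q = 9; w = 15950; 15950 = 2 * 5^2 * 11 * 29; sigma = (1 + 2) * (1 + 5 + 25) * (1 + 11) * (1 + 29) = 3 * 31 * 12 * 30 = 33480; answer 33480

33480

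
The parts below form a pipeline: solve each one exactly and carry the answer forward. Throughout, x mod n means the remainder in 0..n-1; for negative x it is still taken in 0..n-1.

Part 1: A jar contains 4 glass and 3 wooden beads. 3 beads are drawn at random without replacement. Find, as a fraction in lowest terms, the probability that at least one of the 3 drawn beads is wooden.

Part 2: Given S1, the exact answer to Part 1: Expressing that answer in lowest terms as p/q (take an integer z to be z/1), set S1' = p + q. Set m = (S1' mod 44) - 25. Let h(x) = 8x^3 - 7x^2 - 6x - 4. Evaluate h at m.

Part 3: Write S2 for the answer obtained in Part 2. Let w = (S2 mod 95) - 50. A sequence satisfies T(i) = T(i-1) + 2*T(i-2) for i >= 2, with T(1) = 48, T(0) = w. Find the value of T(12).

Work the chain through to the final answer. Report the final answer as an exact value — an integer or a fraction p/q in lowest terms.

Part 1: total draws C(7,3) = 35; complement C(4,3) = 4; favorable 35 - 4 = 31; P = 31/35; answer 31/35
Part 2: S1 = 31/35; threaded value p + q = 66; m = -3; 8*(-3)^3 - 7*(-3)^2 - 6*(-3)^1 - 4 = (-216) + (-63) + (18) + (-4) = -265; answer -265
Part 3: S2 = -265; w = -30; T(2) = 1*(48) + 2*(-30) = -12; iterating: T(2)=-12, T(3)=84, T(4)=60, T(5)=228, T(6)=348, T(7)=804, T(8)=1500, T(9)=3108, T(10)=6108, T(11)=12324, T(12)=24540; answer 24540

24540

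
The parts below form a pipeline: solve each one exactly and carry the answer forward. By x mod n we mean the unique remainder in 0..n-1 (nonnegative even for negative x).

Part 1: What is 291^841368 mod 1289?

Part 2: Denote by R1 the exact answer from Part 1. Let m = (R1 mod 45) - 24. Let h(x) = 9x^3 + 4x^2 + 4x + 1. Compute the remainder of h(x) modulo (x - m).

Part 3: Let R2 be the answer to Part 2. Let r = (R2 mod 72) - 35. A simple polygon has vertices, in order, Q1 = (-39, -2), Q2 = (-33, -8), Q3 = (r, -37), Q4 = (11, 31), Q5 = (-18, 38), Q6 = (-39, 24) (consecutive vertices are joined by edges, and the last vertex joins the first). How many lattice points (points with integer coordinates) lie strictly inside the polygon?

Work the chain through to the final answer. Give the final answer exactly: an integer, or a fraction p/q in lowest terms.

1930

Part 1: squarings mod 1289: 291^1=291, 291^2=896, 291^4=1058, 291^8=512, 291^16=477, 291^32=665, 291^64=98, 291^128=581, 291^256=1132, 291^512=158, 291^1024=473, 291^2048=732, 291^4096=889, 291^8192=164, 291^16384=1116, 291^32768=282, 291^65536=895, 291^131072=556, 291^262144=1065, 291^524288=1194; 291^841368 = 291^8 * 291^16 * 291^128 * 291^512 * 291^1024 * 291^4096 * 291^16384 * 291^32768 * 291^262144 * 291^524288 = 619 (mod 1289); answer 619
Part 2: R1 = 619; m = 10; remainder = value at the root: 9*(10)^3 + 4*(10)^2 + 4*(10)^1 + 1 = (9000) + (400) + (40) + (1) = 9441; answer 9441
Part 3: R2 = 9441; r = -26; cross terms: (-39*-8 - -33*-2)=246, (-33*-37 - -26*-8)=1013, (-26*31 - 11*-37)=-399, (11*38 - -18*31)=976, (-18*24 - -39*38)=1050, (-39*-2 - -39*24)=1014; twice the area = |3900| = 3900; area = 1950; boundary points = 6 + 1 + 1 + 1 + 7 + 26 = 42; strictly interior points = area - boundary/2 + 1 = 1930; answer 1930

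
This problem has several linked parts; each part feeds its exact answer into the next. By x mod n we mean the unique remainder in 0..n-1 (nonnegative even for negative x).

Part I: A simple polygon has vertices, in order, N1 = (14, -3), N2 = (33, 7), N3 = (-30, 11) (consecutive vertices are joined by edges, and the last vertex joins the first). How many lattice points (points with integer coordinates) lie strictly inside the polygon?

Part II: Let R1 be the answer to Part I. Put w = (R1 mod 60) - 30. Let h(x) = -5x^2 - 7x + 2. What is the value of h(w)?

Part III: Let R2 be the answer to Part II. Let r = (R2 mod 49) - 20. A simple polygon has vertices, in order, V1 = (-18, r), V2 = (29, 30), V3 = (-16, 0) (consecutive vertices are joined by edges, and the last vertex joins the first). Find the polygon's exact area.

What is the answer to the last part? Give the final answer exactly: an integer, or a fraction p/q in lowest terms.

Part I: cross terms: (14*7 - 33*-3)=197, (33*11 - -30*7)=573, (-30*-3 - 14*11)=-64; twice the area = |706| = 706; area = 353; boundary points = 1 + 1 + 2 = 4; strictly interior points = area - boundary/2 + 1 = 352; answer 352
Part II: R1 = 352; w = 22; -5*(22)^2 - 7*(22)^1 + 2 = (-2420) + (-154) + (2) = -2572; answer -2572
Part III: R2 = -2572; r = 5; cross terms: (-18*30 - 29*5)=-685, (29*0 - -16*30)=480, (-16*5 - -18*0)=-80; twice the area = |-285| = 285; area = 285/2; answer 285/2

285/2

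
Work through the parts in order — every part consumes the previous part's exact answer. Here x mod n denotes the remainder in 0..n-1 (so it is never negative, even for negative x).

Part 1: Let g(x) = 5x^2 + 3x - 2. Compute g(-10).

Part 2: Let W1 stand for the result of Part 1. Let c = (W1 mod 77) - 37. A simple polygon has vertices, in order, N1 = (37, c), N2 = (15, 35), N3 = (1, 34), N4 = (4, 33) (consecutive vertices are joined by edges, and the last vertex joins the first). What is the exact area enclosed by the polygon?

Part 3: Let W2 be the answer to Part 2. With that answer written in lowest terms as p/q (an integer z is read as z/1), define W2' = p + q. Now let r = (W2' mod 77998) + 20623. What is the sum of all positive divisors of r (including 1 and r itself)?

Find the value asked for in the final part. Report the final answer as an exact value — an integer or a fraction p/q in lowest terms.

Part 1: 5*(-10)^2 + 3*(-10)^1 - 2 = (500) + (-30) + (-2) = 468; answer 468
Part 2: W1 = 468; c = -31; cross terms: (37*35 - 15*-31)=1760, (15*34 - 1*35)=475, (1*33 - 4*34)=-103, (4*-31 - 37*33)=-1345; twice the area = |787| = 787; area = 787/2; answer 787/2
Part 3: W2 = 787/2; threaded value p + q = 789; r = 21412; 21412 = 2^2 * 53 * 101; sigma = (1 + 2 + 4) * (1 + 53) * (1 + 101) = 7 * 54 * 102 = 38556; answer 38556

38556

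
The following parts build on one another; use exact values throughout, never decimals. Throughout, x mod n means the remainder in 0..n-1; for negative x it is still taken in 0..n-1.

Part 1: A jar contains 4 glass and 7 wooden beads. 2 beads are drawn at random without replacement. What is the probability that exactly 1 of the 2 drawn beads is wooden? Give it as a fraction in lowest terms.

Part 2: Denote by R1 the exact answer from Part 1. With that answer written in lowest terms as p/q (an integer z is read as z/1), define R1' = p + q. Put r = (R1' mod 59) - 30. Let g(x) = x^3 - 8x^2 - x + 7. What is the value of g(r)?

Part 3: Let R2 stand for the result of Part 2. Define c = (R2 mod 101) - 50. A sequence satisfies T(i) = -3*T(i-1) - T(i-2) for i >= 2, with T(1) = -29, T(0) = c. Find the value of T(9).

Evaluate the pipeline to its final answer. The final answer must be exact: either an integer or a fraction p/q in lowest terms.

-110468

Part 1: total draws C(11,2) = 55; favorable C(7,1)*C(4,1) = 28; P = 28/55; answer 28/55
Part 2: R1 = 28/55; threaded value p + q = 83; r = -6; 1*(-6)^3 - 8*(-6)^2 - 1*(-6)^1 + 7 = (-216) + (-288) + (6) + (7) = -491; answer -491
Part 3: R2 = -491; c = -36; T(2) = -3*(-29) - 1*(-36) = 123; iterating: T(2)=123, T(3)=-340, T(4)=897, T(5)=-2351, T(6)=6156, T(7)=-16117, T(8)=42195, T(9)=-110468; answer -110468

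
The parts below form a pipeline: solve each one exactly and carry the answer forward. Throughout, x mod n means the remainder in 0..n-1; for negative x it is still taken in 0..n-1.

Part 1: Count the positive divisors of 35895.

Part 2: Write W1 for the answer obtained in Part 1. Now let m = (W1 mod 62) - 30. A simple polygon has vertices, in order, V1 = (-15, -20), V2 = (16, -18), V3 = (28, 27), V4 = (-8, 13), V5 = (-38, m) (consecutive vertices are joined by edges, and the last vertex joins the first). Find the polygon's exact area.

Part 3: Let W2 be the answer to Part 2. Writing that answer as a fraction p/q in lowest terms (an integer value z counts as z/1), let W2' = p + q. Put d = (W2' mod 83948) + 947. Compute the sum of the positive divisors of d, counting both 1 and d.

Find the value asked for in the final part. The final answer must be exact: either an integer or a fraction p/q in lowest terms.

Part 1: 35895 = 3 * 5 * 2393; number of divisors = (1+1) * (1+1) * (1+1) = 8; answer 8
Part 2: W1 = 8; m = -22; cross terms: (-15*-18 - 16*-20)=590, (16*27 - 28*-18)=936, (28*13 - -8*27)=580, (-8*-22 - -38*13)=670, (-38*-20 - -15*-22)=430; twice the area = |3206| = 3206; area = 1603; answer 1603
Part 3: W2 = 1603; threaded value p + q = 1604; d = 2551; 2551 is prime, so its only divisors are 1 and 2551; sigma = 1 + 2551 = 2552; answer 2552

2552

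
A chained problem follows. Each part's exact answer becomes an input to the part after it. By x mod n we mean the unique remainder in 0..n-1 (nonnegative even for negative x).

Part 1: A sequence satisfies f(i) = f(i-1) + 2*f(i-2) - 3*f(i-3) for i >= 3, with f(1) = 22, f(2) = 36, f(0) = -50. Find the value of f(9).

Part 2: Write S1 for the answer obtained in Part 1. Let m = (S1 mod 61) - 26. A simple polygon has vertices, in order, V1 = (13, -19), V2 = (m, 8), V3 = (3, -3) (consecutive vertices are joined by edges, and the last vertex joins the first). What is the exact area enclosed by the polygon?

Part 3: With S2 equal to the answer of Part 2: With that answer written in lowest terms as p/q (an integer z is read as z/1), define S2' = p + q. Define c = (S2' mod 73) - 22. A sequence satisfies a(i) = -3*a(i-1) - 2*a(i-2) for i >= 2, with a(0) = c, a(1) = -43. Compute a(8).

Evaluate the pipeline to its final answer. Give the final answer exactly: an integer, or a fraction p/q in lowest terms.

Part 1: f(3) = 1*(36) + 2*(22) - 3*(-50) = 230; iterating: f(3)=230, f(4)=236, f(5)=588, f(6)=370, f(7)=838, f(8)=-186, f(9)=380; answer 380
Part 2: S1 = 380; m = -12; cross terms: (13*8 - -12*-19)=-124, (-12*-3 - 3*8)=12, (3*-19 - 13*-3)=-18; twice the area = |-130| = 130; area = 65; answer 65
Part 3: S2 = 65; threaded value p + q = 66; c = 44; a(2) = -3*(-43) - 2*(44) = 41; iterating: a(2)=41, a(3)=-37, a(4)=29, a(5)=-13, a(6)=-19, a(7)=83, a(8)=-211; answer -211

-211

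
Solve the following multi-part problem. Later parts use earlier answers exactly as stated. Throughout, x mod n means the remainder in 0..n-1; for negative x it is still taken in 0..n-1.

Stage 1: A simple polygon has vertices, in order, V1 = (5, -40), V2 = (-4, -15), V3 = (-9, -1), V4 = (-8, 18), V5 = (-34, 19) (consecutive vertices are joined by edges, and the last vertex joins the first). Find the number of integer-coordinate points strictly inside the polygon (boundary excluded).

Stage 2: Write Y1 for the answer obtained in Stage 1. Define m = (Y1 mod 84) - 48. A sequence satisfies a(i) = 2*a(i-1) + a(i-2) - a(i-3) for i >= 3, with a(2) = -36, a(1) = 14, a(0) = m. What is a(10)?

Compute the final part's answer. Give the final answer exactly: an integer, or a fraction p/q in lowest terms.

-8529

Stage 1: cross terms: (5*-15 - -4*-40)=-235, (-4*-1 - -9*-15)=-131, (-9*18 - -8*-1)=-170, (-8*19 - -34*18)=460, (-34*-40 - 5*19)=1265; twice the area = |1189| = 1189; area = 1189/2; boundary points = 1 + 1 + 1 + 1 + 1 = 5; strictly interior points = area - boundary/2 + 1 = 593; answer 593
Stage 2: Y1 = 593; m = -43; a(3) = 2*(-36) + 1*(14) - 1*(-43) = -15; iterating: a(3)=-15, a(4)=-80, a(5)=-139, a(6)=-343, a(7)=-745, a(8)=-1694, a(9)=-3790, a(10)=-8529; answer -8529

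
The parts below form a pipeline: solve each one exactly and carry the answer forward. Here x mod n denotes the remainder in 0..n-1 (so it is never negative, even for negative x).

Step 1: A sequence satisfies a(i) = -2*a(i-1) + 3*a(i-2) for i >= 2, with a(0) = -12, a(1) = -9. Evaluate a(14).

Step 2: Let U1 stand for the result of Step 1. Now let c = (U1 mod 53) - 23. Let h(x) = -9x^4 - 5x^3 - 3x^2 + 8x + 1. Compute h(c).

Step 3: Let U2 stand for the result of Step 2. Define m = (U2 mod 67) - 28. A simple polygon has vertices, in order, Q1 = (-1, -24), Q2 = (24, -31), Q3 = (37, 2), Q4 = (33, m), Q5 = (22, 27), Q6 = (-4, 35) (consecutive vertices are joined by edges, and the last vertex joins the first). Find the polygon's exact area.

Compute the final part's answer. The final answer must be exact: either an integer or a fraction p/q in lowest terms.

Step 1: a(2) = -2*(-9) + 3*(-12) = -18; iterating: a(2)=-18, a(3)=9, a(4)=-72, a(5)=171, a(6)=-558, a(7)=1629, a(8)=-4932, a(9)=14751, a(10)=-44298, a(11)=132849, a(12)=-398592, a(13)=1195731, a(14)=-3587238; answer -3587238
Step 2: U1 = -3587238; c = -9; -9*(-9)^4 - 5*(-9)^3 - 3*(-9)^2 + 8*(-9)^1 + 1 = (-59049) + (3645) + (-243) + (-72) + (1) = -55718; answer -55718
Step 3: U2 = -55718; m = -2; cross terms: (-1*-31 - 24*-24)=607, (24*2 - 37*-31)=1195, (37*-2 - 33*2)=-140, (33*27 - 22*-2)=935, (22*35 - -4*27)=878, (-4*-24 - -1*35)=131; twice the area = |3606| = 3606; area = 1803; answer 1803

1803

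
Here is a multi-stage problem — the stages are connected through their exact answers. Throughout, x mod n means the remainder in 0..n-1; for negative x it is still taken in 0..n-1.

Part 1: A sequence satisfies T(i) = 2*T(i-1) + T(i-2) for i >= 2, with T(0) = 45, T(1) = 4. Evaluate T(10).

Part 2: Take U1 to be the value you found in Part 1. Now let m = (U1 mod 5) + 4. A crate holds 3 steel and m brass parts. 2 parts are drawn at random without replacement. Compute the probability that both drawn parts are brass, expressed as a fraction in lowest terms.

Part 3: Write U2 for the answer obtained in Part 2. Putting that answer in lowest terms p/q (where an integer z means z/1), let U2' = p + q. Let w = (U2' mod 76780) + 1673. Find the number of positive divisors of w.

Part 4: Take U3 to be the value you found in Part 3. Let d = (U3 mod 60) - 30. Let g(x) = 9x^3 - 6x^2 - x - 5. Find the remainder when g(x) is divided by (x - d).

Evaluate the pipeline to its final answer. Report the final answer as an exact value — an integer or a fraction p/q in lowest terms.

-54419

Part 1: T(2) = 2*(4) + 1*(45) = 53; iterating: T(2)=53, T(3)=110, T(4)=273, T(5)=656, T(6)=1585, T(7)=3826, T(8)=9237, T(9)=22300, T(10)=53837; answer 53837
Part 2: U1 = 53837; m = 6; total draws C(9,2) = 36; favorable C(6,2) = 15; P = 5/12; answer 5/12
Part 3: U2 = 5/12; threaded value p + q = 17; w = 1690; 1690 = 2 * 5 * 13^2; number of divisors = (1+1) * (1+1) * (2+1) = 12; answer 12
Part 4: U3 = 12; d = -18; remainder = value at the root: 9*(-18)^3 - 6*(-18)^2 - 1*(-18)^1 - 5 = (-52488) + (-1944) + (18) + (-5) = -54419; answer -54419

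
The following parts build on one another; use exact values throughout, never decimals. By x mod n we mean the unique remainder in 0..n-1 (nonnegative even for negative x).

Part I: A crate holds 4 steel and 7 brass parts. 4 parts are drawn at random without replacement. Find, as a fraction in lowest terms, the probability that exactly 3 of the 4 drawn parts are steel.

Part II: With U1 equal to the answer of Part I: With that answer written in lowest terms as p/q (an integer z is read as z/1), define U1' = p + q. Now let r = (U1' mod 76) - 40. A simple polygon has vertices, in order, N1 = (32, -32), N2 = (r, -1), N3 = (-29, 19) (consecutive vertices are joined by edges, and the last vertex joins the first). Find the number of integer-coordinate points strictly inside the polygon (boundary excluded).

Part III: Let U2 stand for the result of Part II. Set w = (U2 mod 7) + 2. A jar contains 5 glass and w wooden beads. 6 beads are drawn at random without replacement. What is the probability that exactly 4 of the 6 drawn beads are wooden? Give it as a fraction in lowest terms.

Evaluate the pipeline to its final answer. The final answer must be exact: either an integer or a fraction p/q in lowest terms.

25/77

Part I: total draws C(11,4) = 330; favorable C(4,3)*C(7,1) = 28; P = 14/165; answer 14/165
Part II: U1 = 14/165; threaded value p + q = 179; r = -13; cross terms: (32*-1 - -13*-32)=-448, (-13*19 - -29*-1)=-276, (-29*-32 - 32*19)=320; twice the area = |-404| = 404; area = 202; boundary points = 1 + 4 + 1 = 6; strictly interior points = area - boundary/2 + 1 = 200; answer 200
Part III: U2 = 200; w = 6; total draws C(11,6) = 462; favorable C(6,4)*C(5,2) = 150; P = 25/77; answer 25/77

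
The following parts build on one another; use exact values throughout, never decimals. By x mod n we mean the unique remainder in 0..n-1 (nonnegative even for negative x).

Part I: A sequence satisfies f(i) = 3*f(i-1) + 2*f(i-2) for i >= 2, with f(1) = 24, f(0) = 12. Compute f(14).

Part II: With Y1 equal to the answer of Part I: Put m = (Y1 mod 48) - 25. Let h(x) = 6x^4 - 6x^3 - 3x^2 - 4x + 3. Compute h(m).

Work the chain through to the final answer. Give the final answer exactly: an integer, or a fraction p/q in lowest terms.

2435728

Part I: f(2) = 3*(24) + 2*(12) = 96; iterating: f(2)=96, f(3)=336, f(4)=1200, f(5)=4272, f(6)=15216, f(7)=54192, f(8)=193008, f(9)=687408, f(10)=2448240, f(11)=8719536, f(12)=31055088, f(13)=110604336, f(14)=393923184; answer 393923184
Part II: Y1 = 393923184; m = -25; 6*(-25)^4 - 6*(-25)^3 - 3*(-25)^2 - 4*(-25)^1 + 3 = (2343750) + (93750) + (-1875) + (100) + (3) = 2435728; answer 2435728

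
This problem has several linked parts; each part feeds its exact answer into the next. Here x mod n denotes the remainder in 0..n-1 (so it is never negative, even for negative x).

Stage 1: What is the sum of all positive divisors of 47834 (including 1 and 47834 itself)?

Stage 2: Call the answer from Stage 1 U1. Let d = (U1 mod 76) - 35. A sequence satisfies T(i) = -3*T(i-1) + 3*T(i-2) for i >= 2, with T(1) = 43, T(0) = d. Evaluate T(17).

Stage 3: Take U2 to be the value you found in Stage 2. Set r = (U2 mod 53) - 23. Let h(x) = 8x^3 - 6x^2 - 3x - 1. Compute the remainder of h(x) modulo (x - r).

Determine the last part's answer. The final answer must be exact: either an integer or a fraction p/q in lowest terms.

152

Stage 1: 47834 = 2 * 23917; sigma = (1 + 2) * (1 + 23917) = 3 * 23918 = 71754; answer 71754
Stage 2: U1 = 71754; d = -25; T(2) = -3*(43) + 3*(-25) = -204; iterating: T(2)=-204, T(3)=741, T(4)=-2835, T(5)=10728, T(6)=-40689, T(7)=154251, T(8)=-584820, T(9)=2217213, T(10)=-8406099, T(11)=31869936, T(12)=-120828105, T(13)=458094123, T(14)=-1736766684, T(15)=6584582421, T(16)=-24964047315, T(17)=94645889208; answer 94645889208
Stage 3: U2 = 94645889208; r = 3; remainder = value at the root: 8*(3)^3 - 6*(3)^2 - 3*(3)^1 - 1 = (216) + (-54) + (-9) + (-1) = 152; answer 152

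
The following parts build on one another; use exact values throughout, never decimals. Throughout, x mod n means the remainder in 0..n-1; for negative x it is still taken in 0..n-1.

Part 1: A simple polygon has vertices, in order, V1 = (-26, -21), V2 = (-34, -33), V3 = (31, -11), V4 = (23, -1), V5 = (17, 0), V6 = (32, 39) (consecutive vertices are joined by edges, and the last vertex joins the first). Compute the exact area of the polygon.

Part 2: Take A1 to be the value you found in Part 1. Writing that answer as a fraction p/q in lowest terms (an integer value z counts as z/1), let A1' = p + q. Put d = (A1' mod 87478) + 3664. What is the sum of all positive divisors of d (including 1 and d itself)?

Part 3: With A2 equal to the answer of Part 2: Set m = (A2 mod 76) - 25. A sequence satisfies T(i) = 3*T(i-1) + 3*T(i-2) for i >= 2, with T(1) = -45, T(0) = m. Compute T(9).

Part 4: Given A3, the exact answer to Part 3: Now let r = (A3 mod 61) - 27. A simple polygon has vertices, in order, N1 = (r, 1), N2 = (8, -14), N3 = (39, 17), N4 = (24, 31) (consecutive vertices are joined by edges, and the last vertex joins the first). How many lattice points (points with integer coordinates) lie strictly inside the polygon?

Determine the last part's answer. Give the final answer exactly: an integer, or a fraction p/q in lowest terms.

1136

Part 1: cross terms: (-26*-33 - -34*-21)=144, (-34*-11 - 31*-33)=1397, (31*-1 - 23*-11)=222, (23*0 - 17*-1)=17, (17*39 - 32*0)=663, (32*-21 - -26*39)=342; twice the area = |2785| = 2785; area = 2785/2; answer 2785/2
Part 2: A1 = 2785/2; threaded value p + q = 2787; d = 6451; 6451 is prime, so its only divisors are 1 and 6451; sigma = 1 + 6451 = 6452; answer 6452
Part 3: A2 = 6452; m = 43; T(2) = 3*(-45) + 3*(43) = -6; iterating: T(2)=-6, T(3)=-153, T(4)=-477, T(5)=-1890, T(6)=-7101, T(7)=-26973, T(8)=-102222, T(9)=-387585; answer -387585
Part 4: A3 = -387585; r = -18; cross terms: (-18*-14 - 8*1)=244, (8*17 - 39*-14)=682, (39*31 - 24*17)=801, (24*1 - -18*31)=582; twice the area = |2309| = 2309; area = 2309/2; boundary points = 1 + 31 + 1 + 6 = 39; strictly interior points = area - boundary/2 + 1 = 1136; answer 1136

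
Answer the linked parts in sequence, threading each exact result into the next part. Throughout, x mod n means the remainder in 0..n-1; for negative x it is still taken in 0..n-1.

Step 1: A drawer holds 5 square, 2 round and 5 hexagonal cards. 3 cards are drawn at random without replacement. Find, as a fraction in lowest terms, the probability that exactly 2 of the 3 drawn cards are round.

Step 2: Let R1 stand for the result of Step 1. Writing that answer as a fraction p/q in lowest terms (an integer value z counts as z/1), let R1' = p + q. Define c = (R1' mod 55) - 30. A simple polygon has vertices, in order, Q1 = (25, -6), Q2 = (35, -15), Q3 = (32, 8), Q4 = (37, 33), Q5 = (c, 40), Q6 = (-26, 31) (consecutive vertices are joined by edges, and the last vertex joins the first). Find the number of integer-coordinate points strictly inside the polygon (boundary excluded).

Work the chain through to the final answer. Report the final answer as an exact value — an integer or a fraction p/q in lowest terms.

Step 1: total draws C(12,3) = 220; favorable C(2,2)*C(10,1) = 10; P = 1/22; answer 1/22
Step 2: R1 = 1/22; threaded value p + q = 23; c = -7; cross terms: (25*-15 - 35*-6)=-165, (35*8 - 32*-15)=760, (32*33 - 37*8)=760, (37*40 - -7*33)=1711, (-7*31 - -26*40)=823, (-26*-6 - 25*31)=-619; twice the area = |3270| = 3270; area = 1635; boundary points = 1 + 1 + 5 + 1 + 1 + 1 = 10; strictly interior points = area - boundary/2 + 1 = 1631; answer 1631

1631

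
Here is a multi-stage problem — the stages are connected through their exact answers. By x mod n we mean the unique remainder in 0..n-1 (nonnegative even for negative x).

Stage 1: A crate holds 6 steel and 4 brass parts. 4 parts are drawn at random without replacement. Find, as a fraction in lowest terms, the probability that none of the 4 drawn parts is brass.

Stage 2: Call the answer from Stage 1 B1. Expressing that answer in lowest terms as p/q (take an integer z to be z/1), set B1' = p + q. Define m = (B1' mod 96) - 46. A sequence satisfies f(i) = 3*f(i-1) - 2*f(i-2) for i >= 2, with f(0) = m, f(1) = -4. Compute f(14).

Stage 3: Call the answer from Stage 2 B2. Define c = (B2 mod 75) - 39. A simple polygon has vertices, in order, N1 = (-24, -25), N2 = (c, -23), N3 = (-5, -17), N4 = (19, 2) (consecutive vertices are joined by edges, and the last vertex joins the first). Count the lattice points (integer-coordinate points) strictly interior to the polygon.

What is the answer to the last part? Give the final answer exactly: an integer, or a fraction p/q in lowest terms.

144

Stage 1: total draws C(10,4) = 210; favorable C(6,4) = 15; P = 1/14; answer 1/14
Stage 2: B1 = 1/14; threaded value p + q = 15; m = -31; f(2) = 3*(-4) - 2*(-31) = 50; iterating: f(2)=50, f(3)=158, f(4)=374, f(5)=806, f(6)=1670, f(7)=3398, f(8)=6854, f(9)=13766, f(10)=27590, f(11)=55238, f(12)=110534, f(13)=221126, f(14)=442310; answer 442310
Stage 3: B2 = 442310; c = -4; cross terms: (-24*-23 - -4*-25)=452, (-4*-17 - -5*-23)=-47, (-5*2 - 19*-17)=313, (19*-25 - -24*2)=-427; twice the area = |291| = 291; area = 291/2; boundary points = 2 + 1 + 1 + 1 = 5; strictly interior points = area - boundary/2 + 1 = 144; answer 144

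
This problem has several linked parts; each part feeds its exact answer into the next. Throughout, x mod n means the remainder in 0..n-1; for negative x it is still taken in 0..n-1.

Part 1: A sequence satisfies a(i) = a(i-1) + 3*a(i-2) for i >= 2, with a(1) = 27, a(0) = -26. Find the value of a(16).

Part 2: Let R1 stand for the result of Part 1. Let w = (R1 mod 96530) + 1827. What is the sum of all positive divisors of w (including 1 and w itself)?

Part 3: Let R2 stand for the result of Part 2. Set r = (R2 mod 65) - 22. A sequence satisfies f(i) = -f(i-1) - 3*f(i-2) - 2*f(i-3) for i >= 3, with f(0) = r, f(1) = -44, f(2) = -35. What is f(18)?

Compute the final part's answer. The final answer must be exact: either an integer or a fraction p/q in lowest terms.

Part 1: a(2) = 1*(27) + 3*(-26) = -51; iterating: a(2)=-51, a(3)=30, a(4)=-123, a(5)=-33, a(6)=-402, a(7)=-501, a(8)=-1707, a(9)=-3210, a(10)=-8331, a(11)=-17961, a(12)=-42954, a(13)=-96837, a(14)=-225699, a(15)=-516210, a(16)=-1193307; answer -1193307
Part 2: R1 = -1193307; w = 63410; 63410 = 2 * 5 * 17 * 373; sigma = (1 + 2) * (1 + 5) * (1 + 17) * (1 + 373) = 3 * 6 * 18 * 374 = 121176; answer 121176
Part 3: R2 = 121176; r = -6; f(3) = -1*(-35) - 3*(-44) - 2*(-6) = 179; iterating: f(3)=179, f(4)=14, f(5)=-481, f(6)=81, f(7)=1334, f(8)=-615, f(9)=-3549, f(10)=2726, f(11)=9151, f(12)=-10231, f(13)=-22674, f(14)=35065, f(15)=53419, f(16)=-113266, f(17)=-117121, f(18)=350081; answer 350081

350081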